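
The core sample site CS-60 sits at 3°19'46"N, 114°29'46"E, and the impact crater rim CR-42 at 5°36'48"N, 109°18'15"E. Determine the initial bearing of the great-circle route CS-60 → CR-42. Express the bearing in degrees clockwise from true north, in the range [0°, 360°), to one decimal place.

294.0°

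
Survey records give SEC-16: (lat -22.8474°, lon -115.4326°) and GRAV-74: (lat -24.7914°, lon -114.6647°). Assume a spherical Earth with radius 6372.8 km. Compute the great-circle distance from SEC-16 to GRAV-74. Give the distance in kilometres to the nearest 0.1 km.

Δφ = -1.9440°,  Δλ = 0.7679°
a = sin²(Δφ/2) + cos φ₁ cos φ₂ sin²(Δλ/2) = 0.000325
c = 2·arcsin(√a) = 0.036076 rad = 2.0670°
d = R·c = 6372.8 × 0.036076 = 229.9 km

229.9 km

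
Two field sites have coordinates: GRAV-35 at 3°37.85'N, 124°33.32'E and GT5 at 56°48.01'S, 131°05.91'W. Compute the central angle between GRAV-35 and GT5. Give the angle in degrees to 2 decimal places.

100.86°

GRAV-35: φ = +3.63083°, λ = +124.55533°
GT5: φ = -56.80017°, λ = -131.09850°
Δφ = -60.4310°,  Δλ = 104.3462°
a = sin²(Δφ/2) + cos φ₁ cos φ₂ sin²(Δλ/2) = 0.594196
c = 2·arcsin(√a) = 1.760321 rad = 100.8590°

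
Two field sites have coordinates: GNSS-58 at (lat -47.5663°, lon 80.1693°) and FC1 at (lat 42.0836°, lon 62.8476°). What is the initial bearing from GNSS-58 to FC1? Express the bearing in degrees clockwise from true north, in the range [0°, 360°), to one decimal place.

Δλ = -17.3217°
y = sin Δλ · cos φ₂ = -0.220970
x = cos φ₁ sin φ₂ − sin φ₁ cos φ₂ cos Δλ = 0.975139
θ = atan2(y, x) = -12.7678° → 347.2322° (mod 360°)

347.2°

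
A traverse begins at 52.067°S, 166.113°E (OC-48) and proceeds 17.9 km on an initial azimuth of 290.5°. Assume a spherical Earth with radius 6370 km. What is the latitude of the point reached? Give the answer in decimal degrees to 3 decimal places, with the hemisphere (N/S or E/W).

52.010°S

δ = d/R = 17.9/6370 = 0.002810 rad
φ₂ = arcsin(sin φ₁ cos δ + cos φ₁ sin δ cos θ)
   = arcsin(-0.78873·1.00000 + 0.61474·0.00281·0.35021) = -52.01036°
λ₂ = λ₁ + atan2(sin θ sin δ cos φ₁, cos δ − sin φ₁ sin φ₂) = 165.86799°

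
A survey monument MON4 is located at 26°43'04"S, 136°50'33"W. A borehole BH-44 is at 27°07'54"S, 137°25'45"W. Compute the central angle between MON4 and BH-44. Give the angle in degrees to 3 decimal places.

0.667°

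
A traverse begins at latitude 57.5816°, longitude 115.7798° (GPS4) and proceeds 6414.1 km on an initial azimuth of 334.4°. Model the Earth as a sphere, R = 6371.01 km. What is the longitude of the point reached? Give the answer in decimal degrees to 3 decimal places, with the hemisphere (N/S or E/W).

18.555°W

δ = d/R = 6414.1/6371.01 = 1.006763 rad
φ₂ = arcsin(sin φ₁ cos δ + cos φ₁ sin δ cos θ)
   = arcsin(0.84416·0.53460 + 0.53610·0.84511·0.90183) = 59.30182°
λ₂ = λ₁ + atan2(sin θ sin δ cos φ₁, cos δ − sin φ₁ sin φ₂) = -18.55458°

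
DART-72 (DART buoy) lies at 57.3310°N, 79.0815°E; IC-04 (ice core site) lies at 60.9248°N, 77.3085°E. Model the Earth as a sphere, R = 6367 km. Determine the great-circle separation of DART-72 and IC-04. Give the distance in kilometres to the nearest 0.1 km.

Δφ = 3.5938°,  Δλ = -1.7730°
a = sin²(Δφ/2) + cos φ₁ cos φ₂ sin²(Δλ/2) = 0.001046
c = 2·arcsin(√a) = 0.064696 rad = 3.7068°
d = R·c = 6367 × 0.064696 = 411.9 km

411.9 km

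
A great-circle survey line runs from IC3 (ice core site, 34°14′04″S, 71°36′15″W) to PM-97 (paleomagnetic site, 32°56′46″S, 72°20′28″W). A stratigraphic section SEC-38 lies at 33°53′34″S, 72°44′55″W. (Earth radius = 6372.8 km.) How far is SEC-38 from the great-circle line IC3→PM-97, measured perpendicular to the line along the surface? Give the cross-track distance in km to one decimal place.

IC3: φ = -34.23444°, λ = -71.60417°
PM-97: φ = -32.94611°, λ = -72.34111°
SEC-38: φ = -33.89278°, λ = -72.74861°
δ₁₃ = central angle IC3→SEC-38 = 0.017589 rad  (haversine)
θ₁₃ = bearing IC3→SEC-38 = 289.497°,  θ₁₂ = bearing IC3→PM-97 = 334.318°
dₓₜ = R·arcsin(sin δ₁₃ · sin(θ₁₃ − θ₁₂)) = 6372.8·arcsin(0.01759·sin(-44.821°)) = -79.008 km
|dₓₜ| = 79.008 km

79.0 km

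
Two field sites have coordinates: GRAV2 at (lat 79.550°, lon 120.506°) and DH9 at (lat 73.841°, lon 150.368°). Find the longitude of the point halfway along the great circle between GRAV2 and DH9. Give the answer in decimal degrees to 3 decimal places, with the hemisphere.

138.655°E

Bx = cos φ₂ cos Δλ = 0.241353,  By = cos φ₂ sin Δλ = 0.138571
φₘ = atan2(sin φ₁ + sin φ₂, √((cos φ₁ + Bx)² + By²)) = 77.10985°
λₘ = λ₁ + atan2(By, cos φ₁ + Bx) = 138.65516°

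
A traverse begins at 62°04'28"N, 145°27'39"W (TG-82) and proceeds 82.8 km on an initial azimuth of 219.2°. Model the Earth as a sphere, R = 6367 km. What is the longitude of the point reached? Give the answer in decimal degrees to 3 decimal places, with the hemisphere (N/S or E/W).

146.448°W

TG-82: φ = +62.07444°, λ = -145.46083°
δ = d/R = 82.8/6367 = 0.013005 rad
φ₂ = arcsin(sin φ₁ cos δ + cos φ₁ sin δ cos θ)
   = arcsin(0.88356·0.99992 + 0.46832·0.01300·-0.77494) = 61.49345°
λ₂ = λ₁ + atan2(sin θ sin δ cos φ₁, cos δ − sin φ₁ sin φ₂) = -146.44759°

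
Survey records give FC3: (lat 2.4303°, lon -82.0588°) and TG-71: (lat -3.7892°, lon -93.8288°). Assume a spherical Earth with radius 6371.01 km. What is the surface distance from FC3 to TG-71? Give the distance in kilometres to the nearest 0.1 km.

Δφ = -6.2195°,  Δλ = -11.7700°
a = sin²(Δφ/2) + cos φ₁ cos φ₂ sin²(Δλ/2) = 0.013423
c = 2·arcsin(√a) = 0.232240 rad = 13.3064°
d = R·c = 6371.01 × 0.232240 = 1479.6 km

1479.6 km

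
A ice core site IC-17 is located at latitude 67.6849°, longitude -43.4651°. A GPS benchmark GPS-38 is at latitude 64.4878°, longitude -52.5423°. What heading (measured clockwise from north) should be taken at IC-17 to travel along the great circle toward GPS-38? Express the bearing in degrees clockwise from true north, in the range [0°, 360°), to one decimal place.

Δλ = -9.0772°
y = sin Δλ · cos φ₂ = -0.067950
x = cos φ₁ sin φ₂ − sin φ₁ cos φ₂ cos Δλ = -0.050781
θ = atan2(y, x) = -126.7719° → 233.2281° (mod 360°)

233.2°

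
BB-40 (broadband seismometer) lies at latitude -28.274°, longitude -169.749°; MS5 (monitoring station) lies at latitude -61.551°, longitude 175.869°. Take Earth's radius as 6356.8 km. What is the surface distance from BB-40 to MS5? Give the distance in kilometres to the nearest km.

Δφ = -33.2770°,  Δλ = -14.3820°
a = sin²(Δφ/2) + cos φ₁ cos φ₂ sin²(Δλ/2) = 0.088560
c = 2·arcsin(√a) = 0.604336 rad = 34.6259°
d = R·c = 6356.8 × 0.604336 = 3841.6 km

3842 km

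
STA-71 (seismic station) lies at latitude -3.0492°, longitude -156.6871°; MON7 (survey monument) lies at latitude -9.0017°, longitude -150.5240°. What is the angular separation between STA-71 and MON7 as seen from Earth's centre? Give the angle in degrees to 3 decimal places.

Δφ = -5.9525°,  Δλ = 6.1631°
a = sin²(Δφ/2) + cos φ₁ cos φ₂ sin²(Δλ/2) = 0.005546
c = 2·arcsin(√a) = 0.149082 rad = 8.5418°

8.542°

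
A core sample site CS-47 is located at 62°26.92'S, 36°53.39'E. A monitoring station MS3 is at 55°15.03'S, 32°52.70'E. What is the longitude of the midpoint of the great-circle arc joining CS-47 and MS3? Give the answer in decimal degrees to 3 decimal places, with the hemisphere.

CS-47: φ = -62.44867°, λ = +36.88983°
MS3: φ = -55.25050°, λ = +32.87833°
Bx = cos φ₂ cos Δλ = 0.568593,  By = cos φ₂ sin Δλ = -0.039875
φₘ = atan2(sin φ₁ + sin φ₂, √((cos φ₁ + Bx)² + By²)) = -58.86496°
λₘ = λ₁ + atan2(By, cos φ₁ + Bx) = 34.67528°

34.675°E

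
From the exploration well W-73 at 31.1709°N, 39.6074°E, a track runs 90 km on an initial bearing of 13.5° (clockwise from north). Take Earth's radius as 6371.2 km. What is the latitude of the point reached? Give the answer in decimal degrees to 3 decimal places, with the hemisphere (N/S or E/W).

31.958°N

δ = d/R = 90/6371.2 = 0.014126 rad
φ₂ = arcsin(sin φ₁ cos δ + cos φ₁ sin δ cos θ)
   = arcsin(0.51759·0.99990 + 0.85563·0.01413·0.97237) = 31.95771°
λ₂ = λ₁ + atan2(sin θ sin δ cos φ₁, cos δ − sin φ₁ sin φ₂) = 39.83009°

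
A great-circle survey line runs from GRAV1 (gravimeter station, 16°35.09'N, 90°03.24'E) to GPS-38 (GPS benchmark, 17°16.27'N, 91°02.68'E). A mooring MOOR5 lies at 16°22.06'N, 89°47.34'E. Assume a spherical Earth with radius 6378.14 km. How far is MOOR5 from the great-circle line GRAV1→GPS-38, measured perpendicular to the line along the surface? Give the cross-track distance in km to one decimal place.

2.9 km

GRAV1: φ = +16.58483°, λ = +90.05400°
GPS-38: φ = +17.27117°, λ = +91.04467°
MOOR5: φ = +16.36767°, λ = +89.78900°
δ₁₃ = central angle GRAV1→MOOR5 = 0.005834 rad  (haversine)
θ₁₃ = bearing GRAV1→MOOR5 = 229.521°,  θ₁₂ = bearing GRAV1→GPS-38 = 53.945°
dₓₜ = R·arcsin(sin δ₁₃ · sin(θ₁₃ − θ₁₂)) = 6378.14·arcsin(0.00583·sin(175.575°)) = 2.871 km
|dₓₜ| = 2.871 km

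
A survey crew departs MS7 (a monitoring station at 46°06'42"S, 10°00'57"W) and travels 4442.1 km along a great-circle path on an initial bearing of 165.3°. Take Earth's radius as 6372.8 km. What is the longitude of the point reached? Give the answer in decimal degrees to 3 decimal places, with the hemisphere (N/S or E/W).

52.694°E

MS7: φ = -46.11167°, λ = -10.01583°
δ = d/R = 4442.1/6372.8 = 0.697041 rad
φ₂ = arcsin(sin φ₁ cos δ + cos φ₁ sin δ cos θ)
   = arcsin(-0.72069·0.76675 + 0.69326·0.64195·-0.96727) = -79.43780°
λ₂ = λ₁ + atan2(sin θ sin δ cos φ₁, cos δ − sin φ₁ sin φ₂) = 52.69383°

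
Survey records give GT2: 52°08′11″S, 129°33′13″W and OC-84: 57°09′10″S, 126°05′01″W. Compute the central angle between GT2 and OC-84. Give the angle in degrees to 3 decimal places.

5.402°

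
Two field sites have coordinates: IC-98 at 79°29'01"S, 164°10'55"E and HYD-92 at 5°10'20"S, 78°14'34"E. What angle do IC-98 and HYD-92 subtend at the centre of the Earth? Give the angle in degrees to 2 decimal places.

84.17°

IC-98: φ = -79.48361°, λ = +164.18194°
HYD-92: φ = -5.17222°, λ = +78.24278°
Δφ = 74.3114°,  Δλ = -85.9392°
a = sin²(Δφ/2) + cos φ₁ cos φ₂ sin²(Δλ/2) = 0.449246
c = 2·arcsin(√a) = 1.469113 rad = 84.1740°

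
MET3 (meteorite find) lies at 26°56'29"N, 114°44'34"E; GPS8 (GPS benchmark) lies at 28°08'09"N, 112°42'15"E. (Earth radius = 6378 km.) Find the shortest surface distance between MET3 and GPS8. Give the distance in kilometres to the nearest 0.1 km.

MET3: φ = +26.94139°, λ = +114.74278°
GPS8: φ = +28.13583°, λ = +112.70417°
Δφ = 1.1944°,  Δλ = -2.0386°
a = sin²(Δφ/2) + cos φ₁ cos φ₂ sin²(Δλ/2) = 0.000357
c = 2·arcsin(√a) = 0.037813 rad = 2.1666°
d = R·c = 6378 × 0.037813 = 241.2 km

241.2 km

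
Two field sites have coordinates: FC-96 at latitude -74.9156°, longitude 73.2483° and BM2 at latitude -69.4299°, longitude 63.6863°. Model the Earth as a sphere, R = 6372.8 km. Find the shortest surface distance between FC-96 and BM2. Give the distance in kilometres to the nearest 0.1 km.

Δφ = 5.4857°,  Δλ = -9.5620°
a = sin²(Δφ/2) + cos φ₁ cos φ₂ sin²(Δλ/2) = 0.002925
c = 2·arcsin(√a) = 0.108222 rad = 6.2007°
d = R·c = 6372.8 × 0.108222 = 689.7 km

689.7 km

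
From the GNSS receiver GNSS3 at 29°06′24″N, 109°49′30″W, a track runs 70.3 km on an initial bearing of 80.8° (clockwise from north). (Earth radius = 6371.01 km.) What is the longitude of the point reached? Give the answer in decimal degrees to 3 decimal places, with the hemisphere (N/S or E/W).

109.110°W

GNSS3: φ = +29.10667°, λ = -109.82500°
δ = d/R = 70.3/6371.01 = 0.011034 rad
φ₂ = arcsin(sin φ₁ cos δ + cos φ₁ sin δ cos θ)
   = arcsin(0.48644·0.99994 + 0.87372·0.01103·0.15988) = 29.20585°
λ₂ = λ₁ + atan2(sin θ sin δ cos φ₁, cos δ − sin φ₁ sin φ₂) = -109.11001°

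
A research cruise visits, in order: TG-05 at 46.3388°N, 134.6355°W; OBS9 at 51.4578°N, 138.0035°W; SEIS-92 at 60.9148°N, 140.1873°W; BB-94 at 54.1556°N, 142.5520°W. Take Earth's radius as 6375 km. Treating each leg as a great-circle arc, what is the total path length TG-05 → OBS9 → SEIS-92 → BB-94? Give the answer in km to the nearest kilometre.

TG-05→OBS9: c = 0.097316 rad, d = 620.39 km
OBS9→SEIS-92: c = 0.166389 rad, d = 1060.73 km
SEIS-92→BB-94: c = 0.120012 rad, d = 765.08 km
Total = 620.39 + 1060.73 + 765.08 = 2446.20 km

2446 km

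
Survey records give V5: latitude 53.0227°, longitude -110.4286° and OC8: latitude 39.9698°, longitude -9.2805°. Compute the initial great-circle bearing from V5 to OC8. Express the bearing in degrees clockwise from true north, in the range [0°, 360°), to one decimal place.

56.1°

Δλ = 101.1481°
y = sin Δλ · cos φ₂ = 0.751922
x = cos φ₁ sin φ₂ − sin φ₁ cos φ₂ cos Δλ = 0.504768
θ = atan2(y, x) = 56.1264° → 56.1264° (mod 360°)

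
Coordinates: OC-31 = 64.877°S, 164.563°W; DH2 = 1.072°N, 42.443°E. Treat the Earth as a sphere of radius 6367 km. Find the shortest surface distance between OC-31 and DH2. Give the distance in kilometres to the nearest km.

12588 km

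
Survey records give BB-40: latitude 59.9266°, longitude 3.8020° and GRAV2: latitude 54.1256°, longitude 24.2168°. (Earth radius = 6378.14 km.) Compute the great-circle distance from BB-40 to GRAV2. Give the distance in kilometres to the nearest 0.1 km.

1387.4 km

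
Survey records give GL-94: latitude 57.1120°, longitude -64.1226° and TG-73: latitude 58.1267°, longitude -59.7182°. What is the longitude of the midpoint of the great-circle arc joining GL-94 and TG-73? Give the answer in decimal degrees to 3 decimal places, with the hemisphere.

Bx = cos φ₂ cos Δλ = 0.526483,  By = cos φ₂ sin Δλ = 0.040551
φₘ = atan2(sin φ₁ + sin φ₂, √((cos φ₁ + Bx)² + By²)) = 57.63849°
λₘ = λ₁ + atan2(By, cos φ₁ + Bx) = -61.95117°

61.951°W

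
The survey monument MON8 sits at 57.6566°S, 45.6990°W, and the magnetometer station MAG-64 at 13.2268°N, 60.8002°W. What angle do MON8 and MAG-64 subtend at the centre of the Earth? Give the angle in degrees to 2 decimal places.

71.97°

Δφ = 70.8834°,  Δλ = -15.1012°
a = sin²(Δφ/2) + cos φ₁ cos φ₂ sin²(Δλ/2) = 0.345247
c = 2·arcsin(√a) = 1.256122 rad = 71.9705°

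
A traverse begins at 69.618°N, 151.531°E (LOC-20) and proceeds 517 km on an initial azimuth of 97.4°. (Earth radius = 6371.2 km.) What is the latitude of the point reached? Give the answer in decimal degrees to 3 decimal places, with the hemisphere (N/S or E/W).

δ = d/R = 517/6371.2 = 0.081146 rad
φ₂ = arcsin(sin φ₁ cos δ + cos φ₁ sin δ cos θ)
   = arcsin(0.93739·0.99671 + 0.34828·0.08106·-0.12880) = 68.53965°
λ₂ = λ₁ + atan2(sin θ sin δ cos φ₁, cos δ − sin φ₁ sin φ₂) = 164.22296°

68.540°N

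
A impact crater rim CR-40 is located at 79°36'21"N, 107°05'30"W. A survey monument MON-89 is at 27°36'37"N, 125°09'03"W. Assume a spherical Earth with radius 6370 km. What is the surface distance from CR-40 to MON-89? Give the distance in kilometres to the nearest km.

5844 km

CR-40: φ = +79.60583°, λ = -107.09167°
MON-89: φ = +27.61028°, λ = -125.15083°
Δφ = -51.9956°,  Δλ = -18.0592°
a = sin²(Δφ/2) + cos φ₁ cos φ₂ sin²(Δλ/2) = 0.196077
c = 2·arcsin(√a) = 0.917450 rad = 52.5660°
d = R·c = 6370 × 0.917450 = 5844.2 km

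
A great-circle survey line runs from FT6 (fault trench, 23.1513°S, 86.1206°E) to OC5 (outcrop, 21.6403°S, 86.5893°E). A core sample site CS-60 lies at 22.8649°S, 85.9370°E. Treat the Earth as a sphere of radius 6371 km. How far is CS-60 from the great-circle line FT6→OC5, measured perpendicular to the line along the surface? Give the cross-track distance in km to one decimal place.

26.9 km

δ₁₃ = central angle FT6→CS-60 = 0.005804 rad  (haversine)
θ₁₃ = bearing FT6→CS-60 = 329.421°,  θ₁₂ = bearing FT6→OC5 = 16.092°
dₓₜ = R·arcsin(sin δ₁₃ · sin(θ₁₃ − θ₁₂)) = 6371·arcsin(0.00580·sin(313.328°)) = -26.898 km
|dₓₜ| = 26.898 km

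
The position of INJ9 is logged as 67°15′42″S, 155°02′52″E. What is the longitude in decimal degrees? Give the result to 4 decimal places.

155° + 2′/60 + 52″/3600 = 155 + 0.03333 + 0.01444 = 155.0478°

155.0478°E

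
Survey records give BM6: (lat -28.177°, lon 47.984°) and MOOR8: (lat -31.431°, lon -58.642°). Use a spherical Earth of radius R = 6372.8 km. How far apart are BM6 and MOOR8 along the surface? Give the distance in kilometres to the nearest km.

9813 km

Δφ = -3.2540°,  Δλ = -106.6260°
a = sin²(Δφ/2) + cos φ₁ cos φ₂ sin²(Δλ/2) = 0.484485
c = 2·arcsin(√a) = 1.539762 rad = 88.2219°
d = R·c = 6372.8 × 1.539762 = 9812.6 km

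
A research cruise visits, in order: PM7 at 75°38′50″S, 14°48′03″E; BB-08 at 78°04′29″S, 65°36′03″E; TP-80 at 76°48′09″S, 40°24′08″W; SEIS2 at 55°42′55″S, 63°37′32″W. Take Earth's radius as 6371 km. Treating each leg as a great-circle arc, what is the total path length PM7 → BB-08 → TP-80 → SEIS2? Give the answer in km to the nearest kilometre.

6017 km

PM7: φ = -75.64722°, λ = +14.80083°
BB-08: φ = -78.07472°, λ = +65.60083°
TP-80: φ = -76.80250°, λ = -40.40222°
SEIS2: φ = -55.71528°, λ = -63.62556°
PM7→BB-08: c = 0.199055 rad, d = 1268.18 km
BB-08→TP-80: c = 0.349422 rad, d = 2226.17 km
TP-80→SEIS2: c = 0.395995 rad, d = 2522.88 km
Total = 1268.18 + 2226.17 + 2522.88 = 6017.23 km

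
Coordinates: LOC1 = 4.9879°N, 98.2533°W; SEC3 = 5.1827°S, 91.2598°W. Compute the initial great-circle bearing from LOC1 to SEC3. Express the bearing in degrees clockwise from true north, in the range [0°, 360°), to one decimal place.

145.4°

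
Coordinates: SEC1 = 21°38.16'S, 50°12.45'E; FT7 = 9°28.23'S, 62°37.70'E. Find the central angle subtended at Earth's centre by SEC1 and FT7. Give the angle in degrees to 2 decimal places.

17.04°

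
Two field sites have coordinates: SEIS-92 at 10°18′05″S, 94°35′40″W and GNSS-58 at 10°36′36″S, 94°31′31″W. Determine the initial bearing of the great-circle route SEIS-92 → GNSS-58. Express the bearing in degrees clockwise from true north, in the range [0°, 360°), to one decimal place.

SEIS-92: φ = -10.30139°, λ = -94.59444°
GNSS-58: φ = -10.61000°, λ = -94.52528°
Δλ = 0.0692°
y = sin Δλ · cos φ₂ = 0.001187
x = cos φ₁ sin φ₂ − sin φ₁ cos φ₂ cos Δλ = -0.005386
θ = atan2(y, x) = 167.5769° → 167.5769° (mod 360°)

167.6°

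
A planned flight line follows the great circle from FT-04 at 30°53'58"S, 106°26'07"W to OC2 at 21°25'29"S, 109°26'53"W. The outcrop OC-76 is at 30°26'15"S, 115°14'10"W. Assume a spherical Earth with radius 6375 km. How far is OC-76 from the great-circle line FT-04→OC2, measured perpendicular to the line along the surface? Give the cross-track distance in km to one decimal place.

802.8 km

FT-04: φ = -30.89944°, λ = -106.43528°
OC2: φ = -21.42472°, λ = -109.44806°
OC-76: φ = -30.43750°, λ = -115.23611°
δ₁₃ = central angle FT-04→OC-76 = 0.132331 rad  (haversine)
θ₁₃ = bearing FT-04→OC-76 = 271.237°,  θ₁₂ = bearing FT-04→OC2 = 343.384°
dₓₜ = R·arcsin(sin δ₁₃ · sin(θ₁₃ − θ₁₂)) = 6375·arcsin(0.13194·sin(-72.146°)) = -802.761 km
|dₓₜ| = 802.761 km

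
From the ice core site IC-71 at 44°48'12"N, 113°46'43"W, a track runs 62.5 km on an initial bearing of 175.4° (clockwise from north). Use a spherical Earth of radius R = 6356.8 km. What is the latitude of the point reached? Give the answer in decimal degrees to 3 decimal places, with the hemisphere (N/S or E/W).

44.242°N

IC-71: φ = +44.80333°, λ = -113.77861°
δ = d/R = 62.5/6356.8 = 0.009832 rad
φ₂ = arcsin(sin φ₁ cos δ + cos φ₁ sin δ cos θ)
   = arcsin(0.70468·0.99995 + 0.70953·0.00983·-0.99678) = 44.24180°
λ₂ = λ₁ + atan2(sin θ sin δ cos φ₁, cos δ − sin φ₁ sin φ₂) = -113.71555°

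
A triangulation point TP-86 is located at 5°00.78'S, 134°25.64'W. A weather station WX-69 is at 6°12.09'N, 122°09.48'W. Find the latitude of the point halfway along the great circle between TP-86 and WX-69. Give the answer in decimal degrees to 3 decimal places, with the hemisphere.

0.598°N

TP-86: φ = -5.01300°, λ = -134.42733°
WX-69: φ = +6.20150°, λ = -122.15800°
Bx = cos φ₂ cos Δλ = 0.971441,  By = cos φ₂ sin Δλ = 0.211264
φₘ = atan2(sin φ₁ + sin φ₂, √((cos φ₁ + Bx)² + By²)) = 0.59767°
λₘ = λ₁ + atan2(By, cos φ₁ + Bx) = -128.29894°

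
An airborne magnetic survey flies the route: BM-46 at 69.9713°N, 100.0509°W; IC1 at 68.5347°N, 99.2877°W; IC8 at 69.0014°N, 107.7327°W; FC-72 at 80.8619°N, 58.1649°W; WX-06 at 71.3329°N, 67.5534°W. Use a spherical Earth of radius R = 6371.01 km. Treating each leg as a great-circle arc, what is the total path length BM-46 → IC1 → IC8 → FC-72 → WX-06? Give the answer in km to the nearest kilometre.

BM-46→IC1: c = 0.025513 rad, d = 162.54 km
IC1→IC8: c = 0.053951 rad, d = 343.72 km
IC8→FC-72: c = 0.288578 rad, d = 1838.53 km
FC-72→WX-06: c = 0.170376 rad, d = 1085.47 km
Total = 162.54 + 343.72 + 1838.53 + 1085.47 = 3430.27 km

3430 km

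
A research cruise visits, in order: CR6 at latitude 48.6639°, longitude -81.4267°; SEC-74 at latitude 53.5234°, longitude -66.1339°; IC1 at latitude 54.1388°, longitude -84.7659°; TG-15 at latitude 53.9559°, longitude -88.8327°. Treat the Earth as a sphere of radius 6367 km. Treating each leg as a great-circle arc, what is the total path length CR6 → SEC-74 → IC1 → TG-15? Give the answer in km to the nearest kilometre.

CR6→SEC-74: c = 0.187346 rad, d = 1192.83 km
SEC-74→IC1: c = 0.191659 rad, d = 1220.29 km
IC1→TG-15: c = 0.041789 rad, d = 266.07 km
Total = 1192.83 + 1220.29 + 266.07 = 2679.20 km

2679 km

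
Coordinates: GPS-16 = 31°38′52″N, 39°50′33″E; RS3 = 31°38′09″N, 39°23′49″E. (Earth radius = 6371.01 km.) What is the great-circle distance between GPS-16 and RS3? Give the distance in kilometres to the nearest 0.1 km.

GPS-16: φ = +31.64778°, λ = +39.84250°
RS3: φ = +31.63583°, λ = +39.39694°
Δφ = -0.0119°,  Δλ = -0.4456°
a = sin²(Δφ/2) + cos φ₁ cos φ₂ sin²(Δλ/2) = 0.000011
c = 2·arcsin(√a) = 0.006624 rad = 0.3795°
d = R·c = 6371.01 × 0.006624 = 42.2 km

42.2 km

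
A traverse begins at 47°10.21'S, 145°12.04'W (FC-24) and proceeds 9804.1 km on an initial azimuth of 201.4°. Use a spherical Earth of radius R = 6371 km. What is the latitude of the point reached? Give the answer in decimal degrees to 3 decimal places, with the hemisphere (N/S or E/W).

40.999°S

FC-24: φ = -47.17017°, λ = -145.20067°
δ = d/R = 9804.1/6371 = 1.538864 rad
φ₂ = arcsin(sin φ₁ cos δ + cos φ₁ sin δ cos θ)
   = arcsin(-0.73338·0.03193 + 0.67982·0.99949·-0.93106) = -40.99897°
λ₂ = λ₁ + atan2(sin θ sin δ cos φ₁, cos δ − sin φ₁ sin φ₂) = 63.69476°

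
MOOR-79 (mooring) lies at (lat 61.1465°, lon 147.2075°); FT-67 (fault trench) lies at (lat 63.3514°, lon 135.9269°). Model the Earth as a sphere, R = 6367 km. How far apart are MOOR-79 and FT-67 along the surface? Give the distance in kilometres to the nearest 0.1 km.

632.0 km

Δφ = 2.2049°,  Δλ = -11.2806°
a = sin²(Δφ/2) + cos φ₁ cos φ₂ sin²(Δλ/2) = 0.002461
c = 2·arcsin(√a) = 0.099256 rad = 5.6869°
d = R·c = 6367 × 0.099256 = 632.0 km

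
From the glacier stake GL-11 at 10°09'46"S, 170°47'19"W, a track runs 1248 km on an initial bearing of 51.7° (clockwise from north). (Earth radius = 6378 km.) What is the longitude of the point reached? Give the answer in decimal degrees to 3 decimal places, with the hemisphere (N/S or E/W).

161.999°W

GL-11: φ = -10.16278°, λ = -170.78861°
δ = d/R = 1248/6378 = 0.195673 rad
φ₂ = arcsin(sin φ₁ cos δ + cos φ₁ sin δ cos θ)
   = arcsin(-0.17645·0.98092 + 0.98431·0.19443·0.61978) = -3.12230°
λ₂ = λ₁ + atan2(sin θ sin δ cos φ₁, cos δ − sin φ₁ sin φ₂) = -161.99892°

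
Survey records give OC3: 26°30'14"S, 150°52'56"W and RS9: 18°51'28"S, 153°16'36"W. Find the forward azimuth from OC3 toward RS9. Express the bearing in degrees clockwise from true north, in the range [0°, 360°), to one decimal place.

343.4°

OC3: φ = -26.50389°, λ = -150.88222°
RS9: φ = -18.85778°, λ = -153.27667°
Δλ = -2.3944°
y = sin Δλ · cos φ₂ = -0.039536
x = cos φ₁ sin φ₂ − sin φ₁ cos φ₂ cos Δλ = 0.132685
θ = atan2(y, x) = -16.5925° → 343.4075° (mod 360°)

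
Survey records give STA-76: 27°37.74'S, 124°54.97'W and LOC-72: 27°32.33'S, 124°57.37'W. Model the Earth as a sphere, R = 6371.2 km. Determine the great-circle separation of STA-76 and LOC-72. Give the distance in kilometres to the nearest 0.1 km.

10.8 km

STA-76: φ = -27.62900°, λ = -124.91617°
LOC-72: φ = -27.53883°, λ = -124.95617°
Δφ = 0.0902°,  Δλ = -0.0400°
a = sin²(Δφ/2) + cos φ₁ cos φ₂ sin²(Δλ/2) = 0.000001
c = 2·arcsin(√a) = 0.001691 rad = 0.0969°
d = R·c = 6371.2 × 0.001691 = 10.8 km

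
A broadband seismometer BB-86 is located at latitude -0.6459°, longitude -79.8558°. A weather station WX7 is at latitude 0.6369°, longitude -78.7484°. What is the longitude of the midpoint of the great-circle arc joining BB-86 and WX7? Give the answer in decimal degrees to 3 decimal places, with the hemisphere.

Bx = cos φ₂ cos Δλ = 0.999751,  By = cos φ₂ sin Δλ = 0.019325
φₘ = atan2(sin φ₁ + sin φ₂, √((cos φ₁ + Bx)² + By²)) = -0.00450°
λₘ = λ₁ + atan2(By, cos φ₁ + Bx) = -79.30210°

79.302°W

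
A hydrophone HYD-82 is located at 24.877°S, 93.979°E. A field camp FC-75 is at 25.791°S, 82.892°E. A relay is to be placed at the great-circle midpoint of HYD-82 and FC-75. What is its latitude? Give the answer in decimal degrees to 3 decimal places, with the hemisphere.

Bx = cos φ₂ cos Δλ = 0.883583,  By = cos φ₂ sin Δλ = -0.173144
φₘ = atan2(sin φ₁ + sin φ₂, √((cos φ₁ + Bx)² + By²)) = -25.43803°
λₘ = λ₁ + atan2(By, cos φ₁ + Bx) = 88.45650°

25.438°S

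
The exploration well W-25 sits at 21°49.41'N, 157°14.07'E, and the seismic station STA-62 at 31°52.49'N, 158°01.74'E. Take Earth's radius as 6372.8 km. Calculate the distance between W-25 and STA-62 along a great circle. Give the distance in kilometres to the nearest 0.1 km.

1120.7 km

W-25: φ = +21.82350°, λ = +157.23450°
STA-62: φ = +31.87483°, λ = +158.02900°
Δφ = 10.0513°,  Δλ = 0.7945°
a = sin²(Δφ/2) + cos φ₁ cos φ₂ sin²(Δλ/2) = 0.007712
c = 2·arcsin(√a) = 0.175863 rad = 10.0762°
d = R·c = 6372.8 × 0.175863 = 1120.7 km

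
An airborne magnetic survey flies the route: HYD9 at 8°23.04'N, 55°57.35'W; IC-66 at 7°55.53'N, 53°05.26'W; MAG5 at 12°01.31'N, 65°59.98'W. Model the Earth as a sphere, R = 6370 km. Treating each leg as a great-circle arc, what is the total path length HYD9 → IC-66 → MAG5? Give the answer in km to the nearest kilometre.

HYD9: φ = +8.38400°, λ = -55.95583°
IC-66: φ = +7.92550°, λ = -53.08767°
MAG5: φ = +12.02183°, λ = -65.99967°
HYD9→IC-66: c = 0.050195 rad, d = 319.74 km
IC-66→MAG5: c = 0.233119 rad, d = 1484.97 km
Total = 319.74 + 1484.97 = 1804.71 km

1805 km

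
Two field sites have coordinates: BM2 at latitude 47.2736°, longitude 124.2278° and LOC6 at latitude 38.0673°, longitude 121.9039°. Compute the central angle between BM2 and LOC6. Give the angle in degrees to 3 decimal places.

9.362°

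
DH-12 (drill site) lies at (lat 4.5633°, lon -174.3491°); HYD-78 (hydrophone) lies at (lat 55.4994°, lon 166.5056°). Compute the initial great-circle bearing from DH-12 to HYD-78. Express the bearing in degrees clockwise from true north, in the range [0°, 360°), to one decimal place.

346.6°

Δλ = -19.1453°
y = sin Δλ · cos φ₂ = -0.185764
x = cos φ₁ sin φ₂ − sin φ₁ cos φ₂ cos Δλ = 0.778936
θ = atan2(y, x) = -13.4136° → 346.5864° (mod 360°)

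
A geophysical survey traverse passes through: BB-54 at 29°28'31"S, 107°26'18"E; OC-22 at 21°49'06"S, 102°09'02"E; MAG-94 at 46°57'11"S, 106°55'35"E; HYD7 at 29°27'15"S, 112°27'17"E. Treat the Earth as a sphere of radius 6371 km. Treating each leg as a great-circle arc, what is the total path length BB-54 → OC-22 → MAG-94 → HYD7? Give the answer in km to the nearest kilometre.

5834 km

BB-54: φ = -29.47528°, λ = +107.43833°
OC-22: φ = -21.81833°, λ = +102.15056°
MAG-94: φ = -46.95306°, λ = +106.92639°
HYD7: φ = -29.45417°, λ = +112.45472°
BB-54→OC-22: c = 0.157362 rad, d = 1002.55 km
OC-22→MAG-94: c = 0.443835 rad, d = 2827.67 km
MAG-94→HYD7: c = 0.314477 rad, d = 2003.54 km
Total = 1002.55 + 2827.67 + 2003.54 = 5833.76 km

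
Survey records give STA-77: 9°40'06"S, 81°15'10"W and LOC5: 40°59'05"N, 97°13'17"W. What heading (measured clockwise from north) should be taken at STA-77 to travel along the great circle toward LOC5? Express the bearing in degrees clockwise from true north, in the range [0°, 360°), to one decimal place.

STA-77: φ = -9.66833°, λ = -81.25278°
LOC5: φ = +40.98472°, λ = -97.22139°
Δλ = -15.9686°
y = sin Δλ · cos φ₂ = -0.207677
x = cos φ₁ sin φ₂ − sin φ₁ cos φ₂ cos Δλ = 0.768429
θ = atan2(y, x) = -15.1235° → 344.8765° (mod 360°)

344.9°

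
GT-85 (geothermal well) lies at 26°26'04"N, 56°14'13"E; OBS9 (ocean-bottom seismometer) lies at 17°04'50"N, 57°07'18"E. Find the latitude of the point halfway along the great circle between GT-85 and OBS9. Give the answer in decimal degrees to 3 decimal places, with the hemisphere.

GT-85: φ = +26.43444°, λ = +56.23694°
OBS9: φ = +17.08056°, λ = +57.12167°
Bx = cos φ₂ cos Δλ = 0.955779,  By = cos φ₂ sin Δλ = 0.014760
φₘ = atan2(sin φ₁ + sin φ₂, √((cos φ₁ + Bx)² + By²)) = 21.75809°
λₘ = λ₁ + atan2(By, cos φ₁ + Bx) = 56.69375°

21.758°N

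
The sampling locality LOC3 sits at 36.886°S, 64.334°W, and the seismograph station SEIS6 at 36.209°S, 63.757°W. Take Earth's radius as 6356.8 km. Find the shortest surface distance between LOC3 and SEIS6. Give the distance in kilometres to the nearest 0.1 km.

91.0 km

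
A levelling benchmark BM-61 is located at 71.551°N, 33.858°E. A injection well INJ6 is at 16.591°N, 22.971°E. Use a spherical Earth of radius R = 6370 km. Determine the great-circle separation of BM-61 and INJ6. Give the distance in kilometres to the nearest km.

6153 km

Δφ = -54.9600°,  Δλ = -10.8870°
a = sin²(Δφ/2) + cos φ₁ cos φ₂ sin²(Δλ/2) = 0.215655
c = 2·arcsin(√a) = 0.965885 rad = 55.3411°
d = R·c = 6370 × 0.965885 = 6152.7 km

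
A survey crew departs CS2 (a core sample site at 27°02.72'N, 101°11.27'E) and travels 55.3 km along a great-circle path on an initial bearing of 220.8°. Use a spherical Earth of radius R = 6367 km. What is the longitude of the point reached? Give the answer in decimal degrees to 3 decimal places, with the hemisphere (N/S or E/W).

CS2: φ = +27.04533°, λ = +101.18783°
δ = d/R = 55.3/6367 = 0.008685 rad
φ₂ = arcsin(sin φ₁ cos δ + cos φ₁ sin δ cos θ)
   = arcsin(0.45470·0.99996 + 0.89065·0.00869·-0.75700) = 26.66816°
λ₂ = λ₁ + atan2(sin θ sin δ cos φ₁, cos δ − sin φ₁ sin φ₂) = 100.82396°

100.824°E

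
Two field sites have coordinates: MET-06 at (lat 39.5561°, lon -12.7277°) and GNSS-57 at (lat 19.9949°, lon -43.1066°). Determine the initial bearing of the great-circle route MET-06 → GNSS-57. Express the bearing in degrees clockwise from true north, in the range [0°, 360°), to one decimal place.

242.0°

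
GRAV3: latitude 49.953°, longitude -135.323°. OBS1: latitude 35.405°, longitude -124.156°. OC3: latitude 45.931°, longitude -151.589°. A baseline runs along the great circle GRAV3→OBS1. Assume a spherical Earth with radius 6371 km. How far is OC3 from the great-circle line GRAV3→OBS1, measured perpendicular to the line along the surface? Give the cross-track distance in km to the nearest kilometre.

1215 km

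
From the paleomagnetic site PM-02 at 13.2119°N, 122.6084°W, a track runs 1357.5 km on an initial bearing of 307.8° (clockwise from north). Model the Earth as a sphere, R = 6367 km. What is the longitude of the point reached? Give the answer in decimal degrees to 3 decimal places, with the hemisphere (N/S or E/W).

δ = d/R = 1357.5/6367 = 0.213209 rad
φ₂ = arcsin(sin φ₁ cos δ + cos φ₁ sin δ cos θ)
   = arcsin(0.22855·0.97736 + 0.97353·0.21160·0.61291) = 20.46497°
λ₂ = λ₁ + atan2(sin θ sin δ cos φ₁, cos δ − sin φ₁ sin φ₂) = -132.88833°

132.888°W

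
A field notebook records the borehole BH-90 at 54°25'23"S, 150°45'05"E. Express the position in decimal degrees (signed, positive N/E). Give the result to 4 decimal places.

lat: 54.4231° S → -54.4231°
lon: 150.7514° E → +150.7514°

-54.4231°, +150.7514°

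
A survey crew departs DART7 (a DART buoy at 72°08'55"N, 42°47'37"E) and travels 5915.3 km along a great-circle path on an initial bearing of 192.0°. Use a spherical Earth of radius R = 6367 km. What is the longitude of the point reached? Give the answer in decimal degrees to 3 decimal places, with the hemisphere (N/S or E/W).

32.633°E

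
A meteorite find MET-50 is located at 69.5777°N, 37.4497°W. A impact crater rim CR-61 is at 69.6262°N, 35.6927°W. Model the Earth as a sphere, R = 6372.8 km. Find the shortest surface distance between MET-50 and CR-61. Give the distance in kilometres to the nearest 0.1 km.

68.3 km

Δφ = 0.0485°,  Δλ = 1.7570°
a = sin²(Δφ/2) + cos φ₁ cos φ₂ sin²(Δλ/2) = 0.000029
c = 2·arcsin(√a) = 0.010721 rad = 0.6143°
d = R·c = 6372.8 × 0.010721 = 68.3 km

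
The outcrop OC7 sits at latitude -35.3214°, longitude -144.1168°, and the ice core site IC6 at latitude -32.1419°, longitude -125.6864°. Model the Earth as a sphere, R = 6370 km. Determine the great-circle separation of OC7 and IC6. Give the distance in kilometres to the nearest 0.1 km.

1737.6 km

Δφ = 3.1795°,  Δλ = 18.4304°
a = sin²(Δφ/2) + cos φ₁ cos φ₂ sin²(Δλ/2) = 0.018488
c = 2·arcsin(√a) = 0.272783 rad = 15.6293°
d = R·c = 6370 × 0.272783 = 1737.6 km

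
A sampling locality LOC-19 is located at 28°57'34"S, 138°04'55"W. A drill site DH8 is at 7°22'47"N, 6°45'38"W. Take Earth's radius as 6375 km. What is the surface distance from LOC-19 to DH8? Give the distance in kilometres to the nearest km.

14401 km

LOC-19: φ = -28.95944°, λ = -138.08194°
DH8: φ = +7.37972°, λ = -6.76056°
Δφ = 36.3392°,  Δλ = 131.3214°
a = sin²(Δφ/2) + cos φ₁ cos φ₂ sin²(Δλ/2) = 0.817564
c = 2·arcsin(√a) = 2.258971 rad = 129.4295°
d = R·c = 6375 × 2.258971 = 14400.9 km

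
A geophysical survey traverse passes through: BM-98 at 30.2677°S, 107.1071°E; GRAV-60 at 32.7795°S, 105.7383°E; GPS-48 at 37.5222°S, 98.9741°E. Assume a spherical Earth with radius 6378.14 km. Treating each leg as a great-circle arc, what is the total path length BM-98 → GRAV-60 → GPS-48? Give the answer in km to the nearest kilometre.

1119 km

BM-98→GRAV-60: c = 0.048337 rad, d = 308.30 km
GRAV-60→GPS-48: c = 0.127093 rad, d = 810.62 km
Total = 308.30 + 810.62 = 1118.92 km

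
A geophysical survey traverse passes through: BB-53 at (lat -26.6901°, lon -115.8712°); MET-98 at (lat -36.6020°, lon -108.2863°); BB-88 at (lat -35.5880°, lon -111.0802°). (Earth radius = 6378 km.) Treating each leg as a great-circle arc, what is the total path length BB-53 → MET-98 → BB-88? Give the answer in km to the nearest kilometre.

1591 km

BB-53→MET-98: c = 0.206289 rad, d = 1315.71 km
MET-98→BB-88: c = 0.043192 rad, d = 275.48 km
Total = 1315.71 + 275.48 = 1591.19 km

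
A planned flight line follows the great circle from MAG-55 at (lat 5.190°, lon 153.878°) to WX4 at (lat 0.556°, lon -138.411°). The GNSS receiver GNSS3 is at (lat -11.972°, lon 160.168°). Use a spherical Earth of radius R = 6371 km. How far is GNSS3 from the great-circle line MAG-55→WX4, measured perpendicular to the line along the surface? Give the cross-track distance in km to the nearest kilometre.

δ₁₃ = central angle MAG-55→GNSS3 = 0.318809 rad  (haversine)
θ₁₃ = bearing MAG-55→GNSS3 = 160.005°,  θ₁₂ = bearing MAG-55→WX4 = 91.526°
dₓₜ = R·arcsin(sin δ₁₃ · sin(θ₁₃ − θ₁₂)) = 6371·arcsin(0.31344·sin(68.479°)) = 1885.064 km
|dₓₜ| = 1885.064 km

1885 km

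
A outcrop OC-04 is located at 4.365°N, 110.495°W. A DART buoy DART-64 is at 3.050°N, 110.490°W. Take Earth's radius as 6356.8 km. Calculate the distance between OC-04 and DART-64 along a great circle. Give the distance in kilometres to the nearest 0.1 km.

145.9 km

Δφ = -1.3150°,  Δλ = 0.0050°
a = sin²(Δφ/2) + cos φ₁ cos φ₂ sin²(Δλ/2) = 0.000132
c = 2·arcsin(√a) = 0.022951 rad = 1.3150°
d = R·c = 6356.8 × 0.022951 = 145.9 km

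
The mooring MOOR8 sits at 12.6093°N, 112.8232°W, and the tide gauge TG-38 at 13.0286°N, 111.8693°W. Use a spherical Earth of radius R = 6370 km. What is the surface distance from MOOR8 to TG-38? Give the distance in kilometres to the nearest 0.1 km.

113.4 km

Δφ = 0.4193°,  Δλ = 0.9539°
a = sin²(Δφ/2) + cos φ₁ cos φ₂ sin²(Δλ/2) = 0.000079
c = 2·arcsin(√a) = 0.017807 rad = 1.0203°
d = R·c = 6370 × 0.017807 = 113.4 km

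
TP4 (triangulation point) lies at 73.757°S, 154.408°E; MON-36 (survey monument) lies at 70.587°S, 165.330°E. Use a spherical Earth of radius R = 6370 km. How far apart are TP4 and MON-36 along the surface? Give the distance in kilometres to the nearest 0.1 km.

510.9 km

Δφ = 3.1700°,  Δλ = 10.9220°
a = sin²(Δφ/2) + cos φ₁ cos φ₂ sin²(Δλ/2) = 0.001607
c = 2·arcsin(√a) = 0.080199 rad = 4.5950°
d = R·c = 6370 × 0.080199 = 510.9 km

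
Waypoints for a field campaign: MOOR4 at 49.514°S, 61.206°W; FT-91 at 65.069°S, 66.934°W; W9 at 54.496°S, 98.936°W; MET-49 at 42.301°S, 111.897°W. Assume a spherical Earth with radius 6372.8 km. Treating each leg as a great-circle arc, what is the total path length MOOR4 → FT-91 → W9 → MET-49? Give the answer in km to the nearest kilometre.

5524 km

MOOR4→FT-91: c = 0.276536 rad, d = 1762.31 km
FT-91→W9: c = 0.330689 rad, d = 2107.42 km
W9→MET-49: c = 0.259607 rad, d = 1654.42 km
Total = 1762.31 + 2107.42 + 1654.42 = 5524.15 km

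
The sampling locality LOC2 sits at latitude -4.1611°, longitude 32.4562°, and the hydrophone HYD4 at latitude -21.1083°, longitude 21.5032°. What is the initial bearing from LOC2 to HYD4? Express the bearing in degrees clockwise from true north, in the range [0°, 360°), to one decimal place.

211.2°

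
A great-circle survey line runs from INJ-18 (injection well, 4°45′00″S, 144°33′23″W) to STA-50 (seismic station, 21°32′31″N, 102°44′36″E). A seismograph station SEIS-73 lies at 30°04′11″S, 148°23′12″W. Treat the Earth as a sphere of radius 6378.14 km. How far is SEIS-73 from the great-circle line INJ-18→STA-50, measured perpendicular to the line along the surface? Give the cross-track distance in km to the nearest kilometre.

INJ-18: φ = -4.75000°, λ = -144.55639°
STA-50: φ = +21.54194°, λ = +102.74333°
SEIS-73: φ = -30.06972°, λ = -148.38667°
δ₁₃ = central angle INJ-18→SEIS-73 = 0.446396 rad  (haversine)
θ₁₃ = bearing INJ-18→SEIS-73 = 187.696°,  θ₁₂ = bearing INJ-18→STA-50 = 291.395°
dₓₜ = R·arcsin(sin δ₁₃ · sin(θ₁₃ − θ₁₂)) = 6378.14·arcsin(0.43172·sin(-103.699°)) = -2760.609 km
|dₓₜ| = 2760.609 km

2761 km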